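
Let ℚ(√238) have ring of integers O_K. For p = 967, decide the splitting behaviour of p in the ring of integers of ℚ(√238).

238 mod 4 = 2, hence disc K = 4·238 = 952 and O_K = ℤ[√238].
Since gcd(967, 952) = 1 the prime 967 does not ramify.
Compute (238/967) via Euler: 238^((967-1)/2) mod 967 = 966, so (238/967) = -1.
d is a non-residue mod p, hence 967 remains inert in O_K.

remains prime (inert)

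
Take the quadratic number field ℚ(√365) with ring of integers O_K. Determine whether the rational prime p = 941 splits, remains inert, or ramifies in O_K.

d = 365 ≡ 1 (mod 4), so O_K = ℤ[(1+√365)/2] and disc(K) = d = 365.
Since gcd(941, 365) = 1 the prime 941 does not ramify.
Euler's criterion: 365^470 mod 941 = 1. Thus (365|941) = 1.
d is a quadratic residue mod p, hence 941 splits in O_K.

splits completely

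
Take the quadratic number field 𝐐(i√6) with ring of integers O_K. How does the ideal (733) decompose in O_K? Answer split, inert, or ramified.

p is inert

-6 mod 4 = 2, hence disc K = 4·(-6) = -24 and O_K = ℤ[√-6].
Since gcd(733, -24) = 1 the prime 733 does not ramify.
Compute (-6/733) via Euler: 727^((733-1)/2) mod 733 = 732, so (-6/733) = -1.
(-6/733) = -1, so 733 is inert.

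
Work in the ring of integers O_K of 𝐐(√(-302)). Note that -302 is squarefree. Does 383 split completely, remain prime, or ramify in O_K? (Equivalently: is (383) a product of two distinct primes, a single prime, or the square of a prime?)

split

Since -302 ≢ 1 mod 4, the ring of integers is ℤ[√-302] with discriminant 4·(-302) = -1208.
Since gcd(383, -1208) = 1 the prime 383 does not ramify.
Compute (-302/383) via Euler: 81^((383-1)/2) mod 383 = 1, so (-302/383) = 1.
(-302/383) = 1, so 383 splits.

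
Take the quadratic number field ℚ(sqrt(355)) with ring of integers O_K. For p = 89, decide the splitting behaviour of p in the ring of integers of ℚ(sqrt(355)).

355 mod 4 = 3, hence disc K = 4·355 = 1420 and O_K = ℤ[√355].
disc(K) = 1420 is not divisible by 89; 89 is unramified.
(355/89) = 88^44 mod 89 = 1, giving Legendre symbol 1.
d is a quadratic residue mod p, hence 89 splits in O_K.

p splits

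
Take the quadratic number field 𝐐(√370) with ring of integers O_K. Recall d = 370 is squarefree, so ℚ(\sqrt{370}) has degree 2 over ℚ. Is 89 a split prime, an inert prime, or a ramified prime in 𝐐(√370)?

remains prime (inert)

370 mod 4 = 2, hence disc K = 4·370 = 1480 and O_K = ℤ[√370].
Since gcd(89, 1480) = 1 the prime 89 does not ramify.
Compute (370/89) via Euler: 14^((89-1)/2) mod 89 = 88, so (370/89) = -1.
(370/89) = -1, so 89 is inert.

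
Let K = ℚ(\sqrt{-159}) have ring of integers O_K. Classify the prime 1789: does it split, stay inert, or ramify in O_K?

d = -159 ≡ 1 (mod 4), so O_K = ℤ[(1+√-159)/2] and disc(K) = d = -159.
disc(K) = -159 is not divisible by 1789; 1789 is unramified.
Legendre symbol by Euler's criterion: (-159/1789) ≡ (-159)^894 ≡ 1 (mod 1789), i.e. (-159/1789) = 1.
d is a quadratic residue mod p, hence 1789 splits in O_K.

split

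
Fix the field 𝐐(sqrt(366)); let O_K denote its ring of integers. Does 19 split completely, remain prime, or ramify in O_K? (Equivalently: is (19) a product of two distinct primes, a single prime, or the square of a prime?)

Since 366 ≢ 1 mod 4, the ring of integers is ℤ[√366] with discriminant 4·366 = 1464.
19 ∤ 1464, so 19 is unramified.
Legendre symbol by Euler's criterion: (366/19) ≡ 366^9 ≡ 1 (mod 19), i.e. (366/19) = 1.
(366/19) = 1, so 19 splits.

p splits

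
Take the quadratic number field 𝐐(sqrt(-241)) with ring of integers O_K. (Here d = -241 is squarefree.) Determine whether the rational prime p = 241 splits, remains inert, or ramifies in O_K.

p ramifies

Since -241 ≢ 1 mod 4, the ring of integers is ℤ[√-241] with discriminant 4·(-241) = -964.
disc(K) = -964 = 241·(-4), so p = 241 is ramified.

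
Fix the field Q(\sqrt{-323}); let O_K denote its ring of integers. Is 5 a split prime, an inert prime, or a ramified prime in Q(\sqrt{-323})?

inert

Since -323 ≡ 1 mod 4, the ring of integers is ℤ[(1+√-323)/2] with discriminant -323.
5 ∤ -323, so 5 is unramified.
Euler's criterion: (-323)^2 mod 5 = 4. Thus (-323|5) = -1.
Legendre symbol -1 ⇒ 5 is inert.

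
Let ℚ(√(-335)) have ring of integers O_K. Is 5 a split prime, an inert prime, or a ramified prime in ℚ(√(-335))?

p ramifies

Since -335 ≡ 1 mod 4, the ring of integers is ℤ[(1+√-335)/2] with discriminant -335.
5 divides disc(K) = -335, so 5 ramifies.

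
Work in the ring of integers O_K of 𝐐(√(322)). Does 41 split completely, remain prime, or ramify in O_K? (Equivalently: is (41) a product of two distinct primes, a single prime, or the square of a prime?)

Since 322 ≢ 1 mod 4, the ring of integers is ℤ[√322] with discriminant 4·322 = 1288.
41 ∤ 1288, so 41 is unramified.
(322/41) = 35^20 mod 41 = 40, giving Legendre symbol -1.
(322/41) = -1, so 41 is inert.

inert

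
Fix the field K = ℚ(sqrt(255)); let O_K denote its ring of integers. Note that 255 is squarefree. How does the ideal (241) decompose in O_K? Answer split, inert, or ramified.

241 remains inert

255 mod 4 = 3, hence disc K = 4·255 = 1020 and O_K = ℤ[√255].
241 ∤ 1020, so 241 is unramified.
(255/241) = 14^120 mod 241 = 240, giving Legendre symbol -1.
d is a non-residue mod p, hence 241 remains inert in O_K.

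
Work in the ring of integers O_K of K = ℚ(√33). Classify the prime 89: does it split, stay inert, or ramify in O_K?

33 mod 4 = 1, hence disc K = 33 and O_K = ℤ[(1+√33)/2].
disc(K) = 33 is not divisible by 89; 89 is unramified.
Compute (33/89) via Euler: 33^((89-1)/2) mod 89 = 88, so (33/89) = -1.
Legendre symbol -1 ⇒ 89 is inert.

89 remains inert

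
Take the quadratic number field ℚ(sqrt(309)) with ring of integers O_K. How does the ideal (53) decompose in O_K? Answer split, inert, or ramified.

split — (53) = 𝔭₁𝔭₂ with 𝔭₁ ≠ 𝔭₂

Since 309 ≡ 1 mod 4, the ring of integers is ℤ[(1+√309)/2] with discriminant 309.
53 ∤ 309, so 53 is unramified.
(309/53) = 44^26 mod 53 = 1, giving Legendre symbol 1.
Legendre symbol 1 ⇒ 53 is split.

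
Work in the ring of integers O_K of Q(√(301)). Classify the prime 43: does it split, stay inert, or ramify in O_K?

301 mod 4 = 1, hence disc K = 301 and O_K = ℤ[(1+√301)/2].
disc(K) = 301 = 43·7, so p = 43 is ramified.

p ramifies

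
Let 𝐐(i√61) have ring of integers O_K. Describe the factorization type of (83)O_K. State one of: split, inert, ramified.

83 remains inert

-61 mod 4 = 3, hence disc K = 4·(-61) = -244 and O_K = ℤ[√-61].
disc(K) = -244 is not divisible by 83; 83 is unramified.
Compute (-61/83) via Euler: 22^((83-1)/2) mod 83 = 82, so (-61/83) = -1.
d is a non-residue mod p, hence 83 remains inert in O_K.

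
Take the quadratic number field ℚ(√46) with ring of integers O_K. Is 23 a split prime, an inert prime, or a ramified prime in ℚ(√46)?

ramified

d = 46 ≡ 2 (mod 4), so O_K = ℤ[√46] and disc(K) = 4d = 184.
disc(K) = 184 = 23·8, so p = 23 is ramified.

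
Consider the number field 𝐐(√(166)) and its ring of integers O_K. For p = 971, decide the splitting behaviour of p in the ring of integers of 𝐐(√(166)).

Since 166 ≢ 1 mod 4, the ring of integers is ℤ[√166] with discriminant 4·166 = 664.
disc(K) = 664 is not divisible by 971; 971 is unramified.
(166/971) = 166^485 mod 971 = 970, giving Legendre symbol -1.
(166/971) = -1, so 971 is inert.

inert — (971) stays prime in O_K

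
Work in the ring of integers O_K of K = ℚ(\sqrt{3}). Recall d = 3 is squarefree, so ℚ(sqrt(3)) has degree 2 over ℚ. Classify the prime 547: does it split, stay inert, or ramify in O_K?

Since 3 ≢ 1 mod 4, the ring of integers is ℤ[√3] with discriminant 4·3 = 12.
Since gcd(547, 12) = 1 the prime 547 does not ramify.
Compute (3/547) via Euler: 3^((547-1)/2) mod 547 = 546, so (3/547) = -1.
d is a non-residue mod p, hence 547 remains inert in O_K.

remains prime (inert)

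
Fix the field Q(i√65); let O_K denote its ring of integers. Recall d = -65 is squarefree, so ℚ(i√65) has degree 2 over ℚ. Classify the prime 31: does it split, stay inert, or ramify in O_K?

d = -65 ≡ 3 (mod 4), so O_K = ℤ[√-65] and disc(K) = 4d = -260.
Since gcd(31, -260) = 1 the prime 31 does not ramify.
(-65/31) = 28^15 mod 31 = 1, giving Legendre symbol 1.
Legendre symbol 1 ⇒ 31 is split.

split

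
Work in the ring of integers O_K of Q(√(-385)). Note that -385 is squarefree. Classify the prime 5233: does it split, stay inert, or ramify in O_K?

d = -385 ≡ 3 (mod 4), so O_K = ℤ[√-385] and disc(K) = 4d = -1540.
disc(K) = -1540 is not divisible by 5233; 5233 is unramified.
Compute (-385/5233) via Euler: 4848^((5233-1)/2) mod 5233 = 1, so (-385/5233) = 1.
d is a quadratic residue mod p, hence 5233 splits in O_K.

p splits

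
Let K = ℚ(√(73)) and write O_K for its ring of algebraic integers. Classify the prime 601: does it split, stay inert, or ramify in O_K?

601 remains inert

d = 73 ≡ 1 (mod 4), so O_K = ℤ[(1+√73)/2] and disc(K) = d = 73.
disc(K) = 73 is not divisible by 601; 601 is unramified.
Euler's criterion: 73^300 mod 601 = 600. Thus (73|601) = -1.
d is a non-residue mod p, hence 601 remains inert in O_K.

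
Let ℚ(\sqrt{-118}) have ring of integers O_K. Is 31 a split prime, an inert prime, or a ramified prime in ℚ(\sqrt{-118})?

-118 mod 4 = 2, hence disc K = 4·(-118) = -472 and O_K = ℤ[√-118].
Since gcd(31, -472) = 1 the prime 31 does not ramify.
(-118/31) = 6^15 mod 31 = 30, giving Legendre symbol -1.
d is a non-residue mod p, hence 31 remains inert in O_K.

p is inert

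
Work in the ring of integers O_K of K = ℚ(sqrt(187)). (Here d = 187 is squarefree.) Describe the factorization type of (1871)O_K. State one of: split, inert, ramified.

inert

d = 187 ≡ 3 (mod 4), so O_K = ℤ[√187] and disc(K) = 4d = 748.
1871 ∤ 748, so 1871 is unramified.
Legendre symbol by Euler's criterion: (187/1871) ≡ 187^935 ≡ 1870 (mod 1871), i.e. (187/1871) = -1.
d is a non-residue mod p, hence 1871 remains inert in O_K.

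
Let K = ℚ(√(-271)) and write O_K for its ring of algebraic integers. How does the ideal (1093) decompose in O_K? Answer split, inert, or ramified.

split — (1093) = 𝔭₁𝔭₂ with 𝔭₁ ≠ 𝔭₂

Since -271 ≡ 1 mod 4, the ring of integers is ℤ[(1+√-271)/2] with discriminant -271.
Since gcd(1093, -271) = 1 the prime 1093 does not ramify.
Compute (-271/1093) via Euler: 822^((1093-1)/2) mod 1093 = 1, so (-271/1093) = 1.
(-271/1093) = 1, so 1093 splits.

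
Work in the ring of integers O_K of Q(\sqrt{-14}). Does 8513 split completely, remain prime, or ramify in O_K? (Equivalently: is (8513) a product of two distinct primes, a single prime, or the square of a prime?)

splits completely

Since -14 ≢ 1 mod 4, the ring of integers is ℤ[√-14] with discriminant 4·(-14) = -56.
8513 ∤ -56, so 8513 is unramified.
Compute (-14/8513) via Euler: 8499^((8513-1)/2) mod 8513 = 1, so (-14/8513) = 1.
d is a quadratic residue mod p, hence 8513 splits in O_K.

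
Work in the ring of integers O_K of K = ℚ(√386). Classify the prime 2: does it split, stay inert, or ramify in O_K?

d = 386 ≡ 2 (mod 4), so O_K = ℤ[√386] and disc(K) = 4d = 1544.
disc(K) = 1544 = 2·772, so p = 2 is ramified.

ramifies in O_K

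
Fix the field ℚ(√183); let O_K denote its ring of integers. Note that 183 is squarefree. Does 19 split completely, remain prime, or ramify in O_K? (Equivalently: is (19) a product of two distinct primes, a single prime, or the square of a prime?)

d = 183 ≡ 3 (mod 4), so O_K = ℤ[√183] and disc(K) = 4d = 732.
Since gcd(19, 732) = 1 the prime 19 does not ramify.
Compute (183/19) via Euler: 12^((19-1)/2) mod 19 = 18, so (183/19) = -1.
d is a non-residue mod p, hence 19 remains inert in O_K.

p is inert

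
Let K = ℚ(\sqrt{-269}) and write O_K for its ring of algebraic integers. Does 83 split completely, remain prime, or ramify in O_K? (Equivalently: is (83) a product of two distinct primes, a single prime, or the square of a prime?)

p splits

d = -269 ≡ 3 (mod 4), so O_K = ℤ[√-269] and disc(K) = 4d = -1076.
disc(K) = -1076 is not divisible by 83; 83 is unramified.
Legendre symbol by Euler's criterion: (-269/83) ≡ (-269)^41 ≡ 1 (mod 83), i.e. (-269/83) = 1.
Legendre symbol 1 ⇒ 83 is split.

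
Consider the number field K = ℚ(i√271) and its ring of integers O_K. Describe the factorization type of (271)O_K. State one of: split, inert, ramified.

-271 mod 4 = 1, hence disc K = -271 and O_K = ℤ[(1+√-271)/2].
Ramification test: 271 | -271. The prime 271 ramifies in K.

271 is ramified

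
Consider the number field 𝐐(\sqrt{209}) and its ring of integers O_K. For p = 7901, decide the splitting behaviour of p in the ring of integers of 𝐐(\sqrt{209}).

Since 209 ≡ 1 mod 4, the ring of integers is ℤ[(1+√209)/2] with discriminant 209.
7901 ∤ 209, so 7901 is unramified.
Euler's criterion: 209^3950 mod 7901 = 1. Thus (209|7901) = 1.
d is a quadratic residue mod p, hence 7901 splits in O_K.

7901 splits in O_K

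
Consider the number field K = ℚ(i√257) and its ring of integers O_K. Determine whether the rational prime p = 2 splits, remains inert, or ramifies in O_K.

ramified

-257 mod 4 = 3, hence disc K = 4·(-257) = -1028 and O_K = ℤ[√-257].
2 divides disc(K) = -1028, so 2 ramifies.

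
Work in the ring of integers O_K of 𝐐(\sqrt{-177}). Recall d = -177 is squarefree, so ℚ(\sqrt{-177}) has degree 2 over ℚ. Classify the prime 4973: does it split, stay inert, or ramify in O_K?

remains prime (inert)

-177 mod 4 = 3, hence disc K = 4·(-177) = -708 and O_K = ℤ[√-177].
Since gcd(4973, -708) = 1 the prime 4973 does not ramify.
(-177/4973) = 4796^2486 mod 4973 = 4972, giving Legendre symbol -1.
d is a non-residue mod p, hence 4973 remains inert in O_K.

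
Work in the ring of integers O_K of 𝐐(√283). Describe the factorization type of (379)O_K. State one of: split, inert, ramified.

remains prime (inert)

283 mod 4 = 3, hence disc K = 4·283 = 1132 and O_K = ℤ[√283].
Since gcd(379, 1132) = 1 the prime 379 does not ramify.
(283/379) = 283^189 mod 379 = 378, giving Legendre symbol -1.
d is a non-residue mod p, hence 379 remains inert in O_K.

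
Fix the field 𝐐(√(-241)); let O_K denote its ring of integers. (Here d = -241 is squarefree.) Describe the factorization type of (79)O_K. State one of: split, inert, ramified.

inert — (79) stays prime in O_K

-241 mod 4 = 3, hence disc K = 4·(-241) = -964 and O_K = ℤ[√-241].
disc(K) = -964 is not divisible by 79; 79 is unramified.
Compute (-241/79) via Euler: 75^((79-1)/2) mod 79 = 78, so (-241/79) = -1.
d is a non-residue mod p, hence 79 remains inert in O_K.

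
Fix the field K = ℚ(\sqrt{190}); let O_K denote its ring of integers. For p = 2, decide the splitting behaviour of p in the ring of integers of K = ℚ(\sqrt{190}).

ramified — (2) = 𝔭²

Since 190 ≢ 1 mod 4, the ring of integers is ℤ[√190] with discriminant 4·190 = 760.
2 divides disc(K) = 760, so 2 ramifies.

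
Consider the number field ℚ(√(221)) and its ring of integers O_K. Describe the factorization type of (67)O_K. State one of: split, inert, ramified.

Since 221 ≡ 1 mod 4, the ring of integers is ℤ[(1+√221)/2] with discriminant 221.
Since gcd(67, 221) = 1 the prime 67 does not ramify.
Legendre symbol by Euler's criterion: (221/67) ≡ 221^33 ≡ 66 (mod 67), i.e. (221/67) = -1.
(221/67) = -1, so 67 is inert.

inert — (67) stays prime in O_K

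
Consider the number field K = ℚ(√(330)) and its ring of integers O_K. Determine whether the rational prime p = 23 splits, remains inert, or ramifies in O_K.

p splits

Since 330 ≢ 1 mod 4, the ring of integers is ℤ[√330] with discriminant 4·330 = 1320.
disc(K) = 1320 is not divisible by 23; 23 is unramified.
Legendre symbol by Euler's criterion: (330/23) ≡ 330^11 ≡ 1 (mod 23), i.e. (330/23) = 1.
d is a quadratic residue mod p, hence 23 splits in O_K.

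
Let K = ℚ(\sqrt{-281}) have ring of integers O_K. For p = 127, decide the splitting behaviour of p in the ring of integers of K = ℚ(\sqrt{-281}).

p splits

-281 mod 4 = 3, hence disc K = 4·(-281) = -1124 and O_K = ℤ[√-281].
disc(K) = -1124 is not divisible by 127; 127 is unramified.
Euler's criterion: (-281)^63 mod 127 = 1. Thus (-281|127) = 1.
d is a quadratic residue mod p, hence 127 splits in O_K.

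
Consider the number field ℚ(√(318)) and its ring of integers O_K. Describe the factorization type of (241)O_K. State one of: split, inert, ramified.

split

318 mod 4 = 2, hence disc K = 4·318 = 1272 and O_K = ℤ[√318].
disc(K) = 1272 is not divisible by 241; 241 is unramified.
Legendre symbol by Euler's criterion: (318/241) ≡ 318^120 ≡ 1 (mod 241), i.e. (318/241) = 1.
d is a quadratic residue mod p, hence 241 splits in O_K.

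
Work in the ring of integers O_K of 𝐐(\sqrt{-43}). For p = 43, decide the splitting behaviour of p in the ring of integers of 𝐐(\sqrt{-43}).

Since -43 ≡ 1 mod 4, the ring of integers is ℤ[(1+√-43)/2] with discriminant -43.
Ramification test: 43 | -43. The prime 43 ramifies in K.

ramified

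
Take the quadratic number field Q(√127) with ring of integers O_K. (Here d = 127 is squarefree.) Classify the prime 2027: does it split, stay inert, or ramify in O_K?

127 mod 4 = 3, hence disc K = 4·127 = 508 and O_K = ℤ[√127].
Since gcd(2027, 508) = 1 the prime 2027 does not ramify.
(127/2027) = 127^1013 mod 2027 = 2026, giving Legendre symbol -1.
d is a non-residue mod p, hence 2027 remains inert in O_K.

remains prime (inert)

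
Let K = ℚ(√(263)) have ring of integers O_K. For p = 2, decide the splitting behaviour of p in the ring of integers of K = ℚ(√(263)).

ramified — (2) = 𝔭²

263 mod 4 = 3, hence disc K = 4·263 = 1052 and O_K = ℤ[√263].
disc(K) = 1052 = 2·526, so p = 2 is ramified.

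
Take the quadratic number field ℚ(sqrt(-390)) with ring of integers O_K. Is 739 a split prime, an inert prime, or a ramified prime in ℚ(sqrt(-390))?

d = -390 ≡ 2 (mod 4), so O_K = ℤ[√-390] and disc(K) = 4d = -1560.
Since gcd(739, -1560) = 1 the prime 739 does not ramify.
Legendre symbol by Euler's criterion: (-390/739) ≡ (-390)^369 ≡ 1 (mod 739), i.e. (-390/739) = 1.
Legendre symbol 1 ⇒ 739 is split.

p splits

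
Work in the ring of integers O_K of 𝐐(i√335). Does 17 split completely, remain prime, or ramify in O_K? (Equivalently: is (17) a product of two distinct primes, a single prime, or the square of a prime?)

Since -335 ≡ 1 mod 4, the ring of integers is ℤ[(1+√-335)/2] with discriminant -335.
Since gcd(17, -335) = 1 the prime 17 does not ramify.
(-335/17) = 5^8 mod 17 = 16, giving Legendre symbol -1.
Legendre symbol -1 ⇒ 17 is inert.

p is inert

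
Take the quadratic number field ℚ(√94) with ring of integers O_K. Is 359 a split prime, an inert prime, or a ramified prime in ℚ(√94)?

Since 94 ≢ 1 mod 4, the ring of integers is ℤ[√94] with discriminant 4·94 = 376.
Since gcd(359, 376) = 1 the prime 359 does not ramify.
Legendre symbol by Euler's criterion: (94/359) ≡ 94^179 ≡ 1 (mod 359), i.e. (94/359) = 1.
(94/359) = 1, so 359 splits.

359 splits in O_K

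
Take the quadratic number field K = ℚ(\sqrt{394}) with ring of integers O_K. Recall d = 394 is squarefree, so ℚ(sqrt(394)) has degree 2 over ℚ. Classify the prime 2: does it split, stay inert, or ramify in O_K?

2 is ramified

Since 394 ≢ 1 mod 4, the ring of integers is ℤ[√394] with discriminant 4·394 = 1576.
Ramification test: 2 | 1576. The prime 2 ramifies in K.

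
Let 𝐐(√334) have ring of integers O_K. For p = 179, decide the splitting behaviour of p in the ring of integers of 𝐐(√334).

split

334 mod 4 = 2, hence disc K = 4·334 = 1336 and O_K = ℤ[√334].
179 ∤ 1336, so 179 is unramified.
(334/179) = 155^89 mod 179 = 1, giving Legendre symbol 1.
Legendre symbol 1 ⇒ 179 is split.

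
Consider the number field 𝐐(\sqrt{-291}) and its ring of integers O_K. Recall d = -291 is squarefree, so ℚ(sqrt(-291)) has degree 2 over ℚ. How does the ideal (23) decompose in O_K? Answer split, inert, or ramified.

splits completely

Since -291 ≡ 1 mod 4, the ring of integers is ℤ[(1+√-291)/2] with discriminant -291.
23 ∤ -291, so 23 is unramified.
Euler's criterion: (-291)^11 mod 23 = 1. Thus (-291|23) = 1.
(-291/23) = 1, so 23 splits.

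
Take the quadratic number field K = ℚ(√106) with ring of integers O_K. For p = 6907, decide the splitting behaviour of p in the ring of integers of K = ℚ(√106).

remains prime (inert)

106 mod 4 = 2, hence disc K = 4·106 = 424 and O_K = ℤ[√106].
disc(K) = 424 is not divisible by 6907; 6907 is unramified.
Legendre symbol by Euler's criterion: (106/6907) ≡ 106^3453 ≡ 6906 (mod 6907), i.e. (106/6907) = -1.
d is a non-residue mod p, hence 6907 remains inert in O_K.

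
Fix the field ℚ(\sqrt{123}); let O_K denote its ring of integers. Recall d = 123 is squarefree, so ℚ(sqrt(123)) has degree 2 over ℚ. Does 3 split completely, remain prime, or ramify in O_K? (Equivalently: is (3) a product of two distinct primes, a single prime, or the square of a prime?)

ramified — (3) = 𝔭²

123 mod 4 = 3, hence disc K = 4·123 = 492 and O_K = ℤ[√123].
disc(K) = 492 = 3·164, so p = 3 is ramified.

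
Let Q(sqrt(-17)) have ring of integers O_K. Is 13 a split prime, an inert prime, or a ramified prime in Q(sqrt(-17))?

-17 mod 4 = 3, hence disc K = 4·(-17) = -68 and O_K = ℤ[√-17].
Since gcd(13, -68) = 1 the prime 13 does not ramify.
(-17/13) = 9^6 mod 13 = 1, giving Legendre symbol 1.
(-17/13) = 1, so 13 splits.

p splits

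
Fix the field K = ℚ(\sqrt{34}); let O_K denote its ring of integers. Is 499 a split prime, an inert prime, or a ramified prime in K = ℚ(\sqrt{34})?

34 mod 4 = 2, hence disc K = 4·34 = 136 and O_K = ℤ[√34].
disc(K) = 136 is not divisible by 499; 499 is unramified.
Compute (34/499) via Euler: 34^((499-1)/2) mod 499 = 1, so (34/499) = 1.
Legendre symbol 1 ⇒ 499 is split.

splits completely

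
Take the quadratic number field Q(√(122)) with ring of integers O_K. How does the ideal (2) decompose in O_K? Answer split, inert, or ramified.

Since 122 ≢ 1 mod 4, the ring of integers is ℤ[√122] with discriminant 4·122 = 488.
2 divides disc(K) = 488, so 2 ramifies.

2 is ramified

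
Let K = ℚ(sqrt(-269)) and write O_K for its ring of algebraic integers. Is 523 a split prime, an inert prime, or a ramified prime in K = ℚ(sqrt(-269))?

split

d = -269 ≡ 3 (mod 4), so O_K = ℤ[√-269] and disc(K) = 4d = -1076.
disc(K) = -1076 is not divisible by 523; 523 is unramified.
Legendre symbol by Euler's criterion: (-269/523) ≡ (-269)^261 ≡ 1 (mod 523), i.e. (-269/523) = 1.
(-269/523) = 1, so 523 splits.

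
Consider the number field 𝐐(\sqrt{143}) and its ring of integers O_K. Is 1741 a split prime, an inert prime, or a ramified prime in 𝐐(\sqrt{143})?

d = 143 ≡ 3 (mod 4), so O_K = ℤ[√143] and disc(K) = 4d = 572.
1741 ∤ 572, so 1741 is unramified.
(143/1741) = 143^870 mod 1741 = 1, giving Legendre symbol 1.
d is a quadratic residue mod p, hence 1741 splits in O_K.

split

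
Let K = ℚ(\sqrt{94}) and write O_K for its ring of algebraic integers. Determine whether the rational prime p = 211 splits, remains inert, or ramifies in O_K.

211 remains inert

d = 94 ≡ 2 (mod 4), so O_K = ℤ[√94] and disc(K) = 4d = 376.
disc(K) = 376 is not divisible by 211; 211 is unramified.
(94/211) = 94^105 mod 211 = 210, giving Legendre symbol -1.
(94/211) = -1, so 211 is inert.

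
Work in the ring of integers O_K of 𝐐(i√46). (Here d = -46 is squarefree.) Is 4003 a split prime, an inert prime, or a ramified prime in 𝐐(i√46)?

d = -46 ≡ 2 (mod 4), so O_K = ℤ[√-46] and disc(K) = 4d = -184.
4003 ∤ -184, so 4003 is unramified.
Compute (-46/4003) via Euler: 3957^((4003-1)/2) mod 4003 = 4002, so (-46/4003) = -1.
d is a non-residue mod p, hence 4003 remains inert in O_K.

p is inert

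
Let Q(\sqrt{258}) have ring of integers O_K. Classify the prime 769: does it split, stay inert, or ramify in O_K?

Since 258 ≢ 1 mod 4, the ring of integers is ℤ[√258] with discriminant 4·258 = 1032.
769 ∤ 1032, so 769 is unramified.
(258/769) = 258^384 mod 769 = 1, giving Legendre symbol 1.
Legendre symbol 1 ⇒ 769 is split.

splits completely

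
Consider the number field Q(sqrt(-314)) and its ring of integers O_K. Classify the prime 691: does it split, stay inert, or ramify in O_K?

-314 mod 4 = 2, hence disc K = 4·(-314) = -1256 and O_K = ℤ[√-314].
691 ∤ -1256, so 691 is unramified.
Legendre symbol by Euler's criterion: (-314/691) ≡ (-314)^345 ≡ 690 (mod 691), i.e. (-314/691) = -1.
d is a non-residue mod p, hence 691 remains inert in O_K.

691 remains inert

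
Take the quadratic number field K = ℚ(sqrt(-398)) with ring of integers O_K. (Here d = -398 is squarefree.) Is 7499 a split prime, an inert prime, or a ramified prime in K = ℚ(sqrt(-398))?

-398 mod 4 = 2, hence disc K = 4·(-398) = -1592 and O_K = ℤ[√-398].
7499 ∤ -1592, so 7499 is unramified.
Compute (-398/7499) via Euler: 7101^((7499-1)/2) mod 7499 = 1, so (-398/7499) = 1.
Legendre symbol 1 ⇒ 7499 is split.

split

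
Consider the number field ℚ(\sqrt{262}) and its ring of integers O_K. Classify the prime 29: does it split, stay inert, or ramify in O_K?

split

262 mod 4 = 2, hence disc K = 4·262 = 1048 and O_K = ℤ[√262].
29 ∤ 1048, so 29 is unramified.
Legendre symbol by Euler's criterion: (262/29) ≡ 262^14 ≡ 1 (mod 29), i.e. (262/29) = 1.
(262/29) = 1, so 29 splits.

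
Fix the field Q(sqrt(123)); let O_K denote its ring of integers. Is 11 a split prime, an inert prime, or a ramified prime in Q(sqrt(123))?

123 mod 4 = 3, hence disc K = 4·123 = 492 and O_K = ℤ[√123].
disc(K) = 492 is not divisible by 11; 11 is unramified.
Compute (123/11) via Euler: 2^((11-1)/2) mod 11 = 10, so (123/11) = -1.
d is a non-residue mod p, hence 11 remains inert in O_K.

inert — (11) stays prime in O_K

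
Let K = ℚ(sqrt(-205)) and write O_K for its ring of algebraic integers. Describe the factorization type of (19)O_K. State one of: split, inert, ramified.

d = -205 ≡ 3 (mod 4), so O_K = ℤ[√-205] and disc(K) = 4d = -820.
19 ∤ -820, so 19 is unramified.
Compute (-205/19) via Euler: 4^((19-1)/2) mod 19 = 1, so (-205/19) = 1.
Legendre symbol 1 ⇒ 19 is split.

splits completely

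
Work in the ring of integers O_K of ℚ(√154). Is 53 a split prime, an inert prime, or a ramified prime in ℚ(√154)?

d = 154 ≡ 2 (mod 4), so O_K = ℤ[√154] and disc(K) = 4d = 616.
Since gcd(53, 616) = 1 the prime 53 does not ramify.
Compute (154/53) via Euler: 48^((53-1)/2) mod 53 = 52, so (154/53) = -1.
d is a non-residue mod p, hence 53 remains inert in O_K.

remains prime (inert)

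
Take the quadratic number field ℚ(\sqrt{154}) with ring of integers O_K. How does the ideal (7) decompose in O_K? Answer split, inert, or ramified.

154 mod 4 = 2, hence disc K = 4·154 = 616 and O_K = ℤ[√154].
7 divides disc(K) = 616, so 7 ramifies.

7 is ramified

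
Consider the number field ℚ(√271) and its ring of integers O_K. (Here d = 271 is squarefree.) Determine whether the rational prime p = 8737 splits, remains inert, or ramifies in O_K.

remains prime (inert)

d = 271 ≡ 3 (mod 4), so O_K = ℤ[√271] and disc(K) = 4d = 1084.
disc(K) = 1084 is not divisible by 8737; 8737 is unramified.
Legendre symbol by Euler's criterion: (271/8737) ≡ 271^4368 ≡ 8736 (mod 8737), i.e. (271/8737) = -1.
(271/8737) = -1, so 8737 is inert.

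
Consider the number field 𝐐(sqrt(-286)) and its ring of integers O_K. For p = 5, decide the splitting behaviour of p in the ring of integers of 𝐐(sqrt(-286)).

p splits

-286 mod 4 = 2, hence disc K = 4·(-286) = -1144 and O_K = ℤ[√-286].
Since gcd(5, -1144) = 1 the prime 5 does not ramify.
Euler's criterion: (-286)^2 mod 5 = 1. Thus (-286|5) = 1.
Legendre symbol 1 ⇒ 5 is split.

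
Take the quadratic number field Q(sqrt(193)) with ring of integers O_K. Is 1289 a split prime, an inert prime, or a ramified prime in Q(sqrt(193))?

193 mod 4 = 1, hence disc K = 193 and O_K = ℤ[(1+√193)/2].
disc(K) = 193 is not divisible by 1289; 1289 is unramified.
(193/1289) = 193^644 mod 1289 = 1, giving Legendre symbol 1.
d is a quadratic residue mod p, hence 1289 splits in O_K.

splits completely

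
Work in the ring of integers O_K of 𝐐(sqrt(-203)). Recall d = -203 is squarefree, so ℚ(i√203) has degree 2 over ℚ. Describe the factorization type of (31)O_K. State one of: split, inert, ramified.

-203 mod 4 = 1, hence disc K = -203 and O_K = ℤ[(1+√-203)/2].
Since gcd(31, -203) = 1 the prime 31 does not ramify.
Compute (-203/31) via Euler: 14^((31-1)/2) mod 31 = 1, so (-203/31) = 1.
Legendre symbol 1 ⇒ 31 is split.

split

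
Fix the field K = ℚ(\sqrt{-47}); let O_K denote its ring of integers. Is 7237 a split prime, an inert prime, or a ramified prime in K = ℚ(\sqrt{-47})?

Since -47 ≡ 1 mod 4, the ring of integers is ℤ[(1+√-47)/2] with discriminant -47.
7237 ∤ -47, so 7237 is unramified.
(-47/7237) = 7190^3618 mod 7237 = 7236, giving Legendre symbol -1.
Legendre symbol -1 ⇒ 7237 is inert.

inert — (7237) stays prime in O_K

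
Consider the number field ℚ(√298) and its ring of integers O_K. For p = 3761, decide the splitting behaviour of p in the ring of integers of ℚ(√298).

3761 splits in O_K

d = 298 ≡ 2 (mod 4), so O_K = ℤ[√298] and disc(K) = 4d = 1192.
Since gcd(3761, 1192) = 1 the prime 3761 does not ramify.
Euler's criterion: 298^1880 mod 3761 = 1. Thus (298|3761) = 1.
(298/3761) = 1, so 3761 splits.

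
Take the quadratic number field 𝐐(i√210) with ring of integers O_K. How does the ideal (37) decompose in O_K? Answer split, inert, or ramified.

p splits

d = -210 ≡ 2 (mod 4), so O_K = ℤ[√-210] and disc(K) = 4d = -840.
disc(K) = -840 is not divisible by 37; 37 is unramified.
Compute (-210/37) via Euler: 12^((37-1)/2) mod 37 = 1, so (-210/37) = 1.
d is a quadratic residue mod p, hence 37 splits in O_K.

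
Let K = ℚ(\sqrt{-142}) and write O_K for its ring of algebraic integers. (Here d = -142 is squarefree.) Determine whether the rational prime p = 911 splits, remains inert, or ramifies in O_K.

d = -142 ≡ 2 (mod 4), so O_K = ℤ[√-142] and disc(K) = 4d = -568.
disc(K) = -568 is not divisible by 911; 911 is unramified.
Compute (-142/911) via Euler: 769^((911-1)/2) mod 911 = 910, so (-142/911) = -1.
Legendre symbol -1 ⇒ 911 is inert.

inert — (911) stays prime in O_K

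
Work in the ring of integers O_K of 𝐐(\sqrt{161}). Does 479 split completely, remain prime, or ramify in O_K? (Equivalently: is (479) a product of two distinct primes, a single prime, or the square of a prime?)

Since 161 ≡ 1 mod 4, the ring of integers is ℤ[(1+√161)/2] with discriminant 161.
disc(K) = 161 is not divisible by 479; 479 is unramified.
Legendre symbol by Euler's criterion: (161/479) ≡ 161^239 ≡ 1 (mod 479), i.e. (161/479) = 1.
d is a quadratic residue mod p, hence 479 splits in O_K.

split — (479) = 𝔭₁𝔭₂ with 𝔭₁ ≠ 𝔭₂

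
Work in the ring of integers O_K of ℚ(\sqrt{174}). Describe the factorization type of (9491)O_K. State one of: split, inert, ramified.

Since 174 ≢ 1 mod 4, the ring of integers is ℤ[√174] with discriminant 4·174 = 696.
9491 ∤ 696, so 9491 is unramified.
Compute (174/9491) via Euler: 174^((9491-1)/2) mod 9491 = 1, so (174/9491) = 1.
Legendre symbol 1 ⇒ 9491 is split.

p splits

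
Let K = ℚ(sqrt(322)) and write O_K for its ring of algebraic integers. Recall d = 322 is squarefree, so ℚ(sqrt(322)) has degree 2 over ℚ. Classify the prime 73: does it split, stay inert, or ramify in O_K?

d = 322 ≡ 2 (mod 4), so O_K = ℤ[√322] and disc(K) = 4d = 1288.
Since gcd(73, 1288) = 1 the prime 73 does not ramify.
(322/73) = 30^36 mod 73 = 72, giving Legendre symbol -1.
d is a non-residue mod p, hence 73 remains inert in O_K.

remains prime (inert)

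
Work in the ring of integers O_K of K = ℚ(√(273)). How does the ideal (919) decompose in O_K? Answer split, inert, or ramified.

Since 273 ≡ 1 mod 4, the ring of integers is ℤ[(1+√273)/2] with discriminant 273.
disc(K) = 273 is not divisible by 919; 919 is unramified.
Compute (273/919) via Euler: 273^((919-1)/2) mod 919 = 1, so (273/919) = 1.
(273/919) = 1, so 919 splits.

split — (919) = 𝔭₁𝔭₂ with 𝔭₁ ≠ 𝔭₂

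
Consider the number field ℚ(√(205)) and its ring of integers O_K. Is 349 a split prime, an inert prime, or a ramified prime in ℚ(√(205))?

split

205 mod 4 = 1, hence disc K = 205 and O_K = ℤ[(1+√205)/2].
349 ∤ 205, so 349 is unramified.
Compute (205/349) via Euler: 205^((349-1)/2) mod 349 = 1, so (205/349) = 1.
(205/349) = 1, so 349 splits.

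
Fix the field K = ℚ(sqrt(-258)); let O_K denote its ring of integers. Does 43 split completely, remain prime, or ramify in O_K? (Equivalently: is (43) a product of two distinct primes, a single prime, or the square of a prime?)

43 is ramified

d = -258 ≡ 2 (mod 4), so O_K = ℤ[√-258] and disc(K) = 4d = -1032.
disc(K) = -1032 = 43·(-24), so p = 43 is ramified.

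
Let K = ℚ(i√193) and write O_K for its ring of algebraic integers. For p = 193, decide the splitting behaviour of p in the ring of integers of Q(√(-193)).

Since -193 ≢ 1 mod 4, the ring of integers is ℤ[√-193] with discriminant 4·(-193) = -772.
Ramification test: 193 | -772. The prime 193 ramifies in K.

ramifies in O_K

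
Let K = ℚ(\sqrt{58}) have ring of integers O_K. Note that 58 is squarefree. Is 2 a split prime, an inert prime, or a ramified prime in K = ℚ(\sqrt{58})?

p ramifies

d = 58 ≡ 2 (mod 4), so O_K = ℤ[√58] and disc(K) = 4d = 232.
2 divides disc(K) = 232, so 2 ramifies.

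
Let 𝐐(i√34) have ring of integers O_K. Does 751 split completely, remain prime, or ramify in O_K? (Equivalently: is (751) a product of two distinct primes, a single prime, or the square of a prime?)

p splits

Since -34 ≢ 1 mod 4, the ring of integers is ℤ[√-34] with discriminant 4·(-34) = -136.
disc(K) = -136 is not divisible by 751; 751 is unramified.
(-34/751) = 717^375 mod 751 = 1, giving Legendre symbol 1.
(-34/751) = 1, so 751 splits.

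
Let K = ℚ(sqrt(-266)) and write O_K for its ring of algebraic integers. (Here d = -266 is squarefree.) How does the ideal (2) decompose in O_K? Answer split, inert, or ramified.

ramified

Since -266 ≢ 1 mod 4, the ring of integers is ℤ[√-266] with discriminant 4·(-266) = -1064.
2 divides disc(K) = -1064, so 2 ramifies.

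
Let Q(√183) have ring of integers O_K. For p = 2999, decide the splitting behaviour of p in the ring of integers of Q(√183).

Since 183 ≢ 1 mod 4, the ring of integers is ℤ[√183] with discriminant 4·183 = 732.
disc(K) = 732 is not divisible by 2999; 2999 is unramified.
Euler's criterion: 183^1499 mod 2999 = 2998. Thus (183|2999) = -1.
d is a non-residue mod p, hence 2999 remains inert in O_K.

p is inert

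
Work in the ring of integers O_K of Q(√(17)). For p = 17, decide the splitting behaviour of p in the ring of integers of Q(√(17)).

p ramifies

17 mod 4 = 1, hence disc K = 17 and O_K = ℤ[(1+√17)/2].
Ramification test: 17 | 17. The prime 17 ramifies in K.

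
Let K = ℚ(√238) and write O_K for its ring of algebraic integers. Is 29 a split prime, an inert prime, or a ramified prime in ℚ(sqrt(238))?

p splits

Since 238 ≢ 1 mod 4, the ring of integers is ℤ[√238] with discriminant 4·238 = 952.
29 ∤ 952, so 29 is unramified.
Euler's criterion: 238^14 mod 29 = 1. Thus (238|29) = 1.
d is a quadratic residue mod p, hence 29 splits in O_K.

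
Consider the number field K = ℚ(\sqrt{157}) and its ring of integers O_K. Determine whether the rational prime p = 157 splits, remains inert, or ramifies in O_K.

ramified — (157) = 𝔭²

d = 157 ≡ 1 (mod 4), so O_K = ℤ[(1+√157)/2] and disc(K) = d = 157.
157 divides disc(K) = 157, so 157 ramifies.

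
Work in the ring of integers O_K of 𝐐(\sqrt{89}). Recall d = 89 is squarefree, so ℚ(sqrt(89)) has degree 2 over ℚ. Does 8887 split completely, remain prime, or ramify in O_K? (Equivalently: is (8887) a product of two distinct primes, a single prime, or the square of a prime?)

p is inert

d = 89 ≡ 1 (mod 4), so O_K = ℤ[(1+√89)/2] and disc(K) = d = 89.
8887 ∤ 89, so 8887 is unramified.
Legendre symbol by Euler's criterion: (89/8887) ≡ 89^4443 ≡ 8886 (mod 8887), i.e. (89/8887) = -1.
Legendre symbol -1 ⇒ 8887 is inert.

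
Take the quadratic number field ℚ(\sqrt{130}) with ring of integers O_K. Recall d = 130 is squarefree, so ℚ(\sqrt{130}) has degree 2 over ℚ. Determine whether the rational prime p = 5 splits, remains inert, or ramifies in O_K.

5 is ramified

d = 130 ≡ 2 (mod 4), so O_K = ℤ[√130] and disc(K) = 4d = 520.
disc(K) = 520 = 5·104, so p = 5 is ramified.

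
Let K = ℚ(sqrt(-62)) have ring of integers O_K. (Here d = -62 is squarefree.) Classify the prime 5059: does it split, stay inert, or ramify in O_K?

d = -62 ≡ 2 (mod 4), so O_K = ℤ[√-62] and disc(K) = 4d = -248.
disc(K) = -248 is not divisible by 5059; 5059 is unramified.
Euler's criterion: (-62)^2529 mod 5059 = 1. Thus (-62|5059) = 1.
d is a quadratic residue mod p, hence 5059 splits in O_K.

5059 splits in O_K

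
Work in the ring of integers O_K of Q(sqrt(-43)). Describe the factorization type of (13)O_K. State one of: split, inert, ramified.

split — (13) = 𝔭₁𝔭₂ with 𝔭₁ ≠ 𝔭₂

Since -43 ≡ 1 mod 4, the ring of integers is ℤ[(1+√-43)/2] with discriminant -43.
Since gcd(13, -43) = 1 the prime 13 does not ramify.
Compute (-43/13) via Euler: 9^((13-1)/2) mod 13 = 1, so (-43/13) = 1.
d is a quadratic residue mod p, hence 13 splits in O_K.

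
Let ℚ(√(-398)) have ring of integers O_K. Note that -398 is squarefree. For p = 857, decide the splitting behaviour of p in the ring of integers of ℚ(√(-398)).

d = -398 ≡ 2 (mod 4), so O_K = ℤ[√-398] and disc(K) = 4d = -1592.
Since gcd(857, -1592) = 1 the prime 857 does not ramify.
Legendre symbol by Euler's criterion: (-398/857) ≡ (-398)^428 ≡ 1 (mod 857), i.e. (-398/857) = 1.
Legendre symbol 1 ⇒ 857 is split.

p splits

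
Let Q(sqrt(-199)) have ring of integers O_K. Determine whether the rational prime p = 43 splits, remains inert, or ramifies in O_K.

split — (43) = 𝔭₁𝔭₂ with 𝔭₁ ≠ 𝔭₂

d = -199 ≡ 1 (mod 4), so O_K = ℤ[(1+√-199)/2] and disc(K) = d = -199.
disc(K) = -199 is not divisible by 43; 43 is unramified.
(-199/43) = 16^21 mod 43 = 1, giving Legendre symbol 1.
(-199/43) = 1, so 43 splits.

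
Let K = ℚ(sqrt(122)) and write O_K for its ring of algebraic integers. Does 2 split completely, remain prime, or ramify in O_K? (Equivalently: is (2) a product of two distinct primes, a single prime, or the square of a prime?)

ramified — (2) = 𝔭²

122 mod 4 = 2, hence disc K = 4·122 = 488 and O_K = ℤ[√122].
2 divides disc(K) = 488, so 2 ramifies.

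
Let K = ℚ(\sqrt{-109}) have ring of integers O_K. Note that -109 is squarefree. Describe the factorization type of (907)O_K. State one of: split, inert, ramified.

Since -109 ≢ 1 mod 4, the ring of integers is ℤ[√-109] with discriminant 4·(-109) = -436.
disc(K) = -436 is not divisible by 907; 907 is unramified.
(-109/907) = 798^453 mod 907 = 906, giving Legendre symbol -1.
(-109/907) = -1, so 907 is inert.

inert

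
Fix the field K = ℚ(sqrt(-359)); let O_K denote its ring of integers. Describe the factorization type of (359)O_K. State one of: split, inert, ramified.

p ramifies

-359 mod 4 = 1, hence disc K = -359 and O_K = ℤ[(1+√-359)/2].
Ramification test: 359 | -359. The prime 359 ramifies in K.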